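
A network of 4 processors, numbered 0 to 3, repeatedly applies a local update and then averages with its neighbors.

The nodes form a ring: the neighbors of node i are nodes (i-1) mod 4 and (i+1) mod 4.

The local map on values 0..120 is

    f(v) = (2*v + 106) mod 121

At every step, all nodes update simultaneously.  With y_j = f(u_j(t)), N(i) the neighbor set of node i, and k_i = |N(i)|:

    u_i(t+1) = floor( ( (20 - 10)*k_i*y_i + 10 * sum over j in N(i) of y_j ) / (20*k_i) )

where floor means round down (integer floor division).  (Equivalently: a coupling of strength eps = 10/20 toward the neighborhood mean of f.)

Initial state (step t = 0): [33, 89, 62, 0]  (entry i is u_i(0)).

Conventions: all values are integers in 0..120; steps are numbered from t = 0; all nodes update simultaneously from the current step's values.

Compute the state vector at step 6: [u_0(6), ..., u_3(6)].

Answer: [55, 24, 25, 56]

Derivation:
t=0: [33, 89, 62, 0]
t=1: [62, 61, 91, 93]
t=2: [93, 92, 62, 63]
t=3: [64, 63, 94, 95]
t=4: [97, 96, 67, 68]
t=5: [43, 72, 73, 44]
t=6: [55, 24, 25, 56]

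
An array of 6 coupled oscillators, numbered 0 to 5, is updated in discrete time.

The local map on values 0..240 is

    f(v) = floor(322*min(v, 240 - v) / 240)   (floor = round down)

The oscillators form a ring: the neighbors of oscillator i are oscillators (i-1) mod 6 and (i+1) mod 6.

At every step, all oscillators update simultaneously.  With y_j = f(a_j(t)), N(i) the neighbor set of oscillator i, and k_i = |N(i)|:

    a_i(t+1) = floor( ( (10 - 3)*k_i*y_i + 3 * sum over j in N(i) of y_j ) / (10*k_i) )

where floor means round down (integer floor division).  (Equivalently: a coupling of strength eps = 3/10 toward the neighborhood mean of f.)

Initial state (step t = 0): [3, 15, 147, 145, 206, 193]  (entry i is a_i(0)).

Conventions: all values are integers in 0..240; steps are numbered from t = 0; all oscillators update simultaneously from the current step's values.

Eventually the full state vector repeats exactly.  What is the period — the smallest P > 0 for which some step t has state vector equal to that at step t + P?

Simulating step by step:
t=0: [3, 15, 147, 145, 206, 193]
t=1: [15, 33, 108, 114, 60, 51]
t=2: [30, 55, 130, 140, 89, 62]
t=3: [51, 79, 133, 133, 115, 81]
t=4: [79, 105, 137, 144, 145, 108]
t=5: [116, 134, 136, 129, 129, 135]
t=6: [150, 143, 140, 146, 146, 143]
t=7: [123, 129, 132, 127, 126, 127]
t=8: [154, 148, 145, 150, 151, 151]
t=9: [116, 122, 125, 120, 119, 118]
t=10: [155, 156, 155, 159, 159, 157]
t=11: [113, 112, 112, 108, 108, 111]
t=12: [150, 150, 149, 144, 144, 147]
t=13: [120, 120, 122, 127, 127, 124]
t=14: [160, 160, 157, 152, 151, 155]
t=15: [108, 107, 111, 117, 118, 113]
t=16: [144, 143, 148, 155, 156, 151]
t=17: [126, 128, 122, 115, 113, 119]
t=18: [152, 151, 156, 154, 152, 156]
t=19: [117, 117, 113, 115, 116, 113]
t=20: [155, 155, 152, 153, 154, 152]
t=21: [114, 114, 117, 116, 115, 116]
t=22: [152, 152, 155, 155, 154, 154]
t=23: [117, 117, 114, 114, 114, 115]
t=24: [155, 155, 152, 152, 152, 154]
t=25: [114, 114, 117, 118, 117, 115]
t=26: [152, 152, 155, 157, 156, 154]
t=27: [117, 117, 114, 111, 112, 115]
t=28: [155, 155, 152, 148, 150, 153]
t=29: [114, 114, 118, 121, 119, 116]
t=30: [152, 152, 157, 158, 158, 155]
t=31: [117, 116, 111, 110, 110, 114]
t=32: [155, 154, 148, 147, 147, 151]
t=33: [114, 116, 121, 123, 123, 119]
t=34: [153, 155, 157, 156, 156, 157]
t=35: [114, 113, 111, 111, 111, 111]
t=36: [151, 150, 148, 148, 148, 148]
t=37: [119, 120, 122, 123, 123, 122]
t=38: [159, 160, 158, 156, 156, 157]
t=39: [108, 107, 109, 111, 111, 110]
t=40: [144, 143, 145, 147, 147, 146]
t=41: [128, 129, 127, 124, 124, 126]
t=42: [150, 148, 151, 154, 154, 152]
t=43: [120, 121, 119, 115, 115, 117]
t=44: [159, 159, 158, 154, 154, 156]
t=45: [108, 108, 110, 114, 114, 111]
t=46: [144, 144, 147, 151, 151, 148]
t=47: [127, 127, 123, 119, 119, 123]
t=48: [151, 151, 155, 158, 158, 155]
t=49: [118, 118, 114, 110, 110, 114]
t=50: [157, 157, 152, 147, 147, 152]
t=51: [112, 112, 117, 123, 123, 117]
t=52: [150, 150, 155, 156, 156, 155]
t=53: [119, 119, 114, 112, 112, 114]
t=54: [157, 157, 152, 150, 150, 152]
t=55: [112, 112, 117, 119, 119, 117]
t=56: [150, 150, 155, 158, 158, 155]
t=57: [119, 119, 114, 110, 110, 114]
t=58: [157, 157, 152, 147, 147, 152]

Answer: 8
Key observation: The state at step 50, [157, 157, 152, 147, 147, 152], reappears at step 58 — and no state repeats earlier — so the cycle the system enters has period 8.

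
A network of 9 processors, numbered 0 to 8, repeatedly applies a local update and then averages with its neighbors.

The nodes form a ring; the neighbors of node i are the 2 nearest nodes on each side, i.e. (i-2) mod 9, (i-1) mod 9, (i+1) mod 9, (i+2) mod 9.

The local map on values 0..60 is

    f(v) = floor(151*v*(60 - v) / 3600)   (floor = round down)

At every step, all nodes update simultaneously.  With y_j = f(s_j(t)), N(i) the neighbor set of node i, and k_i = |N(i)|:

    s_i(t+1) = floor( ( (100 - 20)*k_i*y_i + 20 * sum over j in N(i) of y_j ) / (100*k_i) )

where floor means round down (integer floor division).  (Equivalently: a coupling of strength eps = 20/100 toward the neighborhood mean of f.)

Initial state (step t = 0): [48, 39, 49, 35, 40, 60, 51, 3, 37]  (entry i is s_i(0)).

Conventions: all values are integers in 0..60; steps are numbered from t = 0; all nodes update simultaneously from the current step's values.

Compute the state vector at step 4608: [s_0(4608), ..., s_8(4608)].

Answer: [36, 36, 36, 36, 36, 36, 36, 36, 36]
Key observation: The state at step 4, [36, 36, 36, 36, 36, 36, 36, 36, 36], reappears at step 5: the system is in a cycle of period 1 from step 4 on.  Therefore the state at step 4608 equals the state at step 4 + ((4608 - 4) mod 1) = 4, which is [36, 36, 36, 36, 36, 36, 36, 36, 36].

Derivation:
t=0: [48, 39, 49, 35, 40, 60, 51, 3, 37]
t=1: [24, 33, 23, 33, 30, 4, 18, 9, 32]
t=2: [35, 36, 35, 35, 35, 13, 29, 20, 35]
t=3: [35, 36, 36, 35, 35, 27, 36, 33, 35]
t=4: [36, 36, 36, 36, 36, 36, 36, 36, 36]
t=5: [36, 36, 36, 36, 36, 36, 36, 36, 36]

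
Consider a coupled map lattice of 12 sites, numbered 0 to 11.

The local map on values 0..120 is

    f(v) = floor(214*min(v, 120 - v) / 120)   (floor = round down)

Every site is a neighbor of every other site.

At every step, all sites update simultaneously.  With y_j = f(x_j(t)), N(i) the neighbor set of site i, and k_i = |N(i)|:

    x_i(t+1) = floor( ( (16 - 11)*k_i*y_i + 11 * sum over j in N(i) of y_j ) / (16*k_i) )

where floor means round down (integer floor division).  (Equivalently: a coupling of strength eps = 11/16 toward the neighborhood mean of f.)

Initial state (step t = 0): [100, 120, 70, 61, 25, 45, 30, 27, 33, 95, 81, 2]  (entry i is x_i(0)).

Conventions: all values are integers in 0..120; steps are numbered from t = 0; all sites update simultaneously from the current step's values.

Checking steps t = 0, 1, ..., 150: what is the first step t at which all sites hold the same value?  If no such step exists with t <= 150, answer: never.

Simulating step by step:
t=0: [100, 120, 70, 61, 25, 45, 30, 27, 33, 95, 81, 2]  (not all equal)
t=1: [48, 39, 61, 65, 50, 59, 52, 51, 53, 50, 56, 40]  (not all equal)
t=2: [89, 85, 94, 92, 90, 94, 90, 90, 91, 90, 92, 85]  (not all equal)
t=3: [53, 55, 51, 51, 52, 51, 52, 52, 52, 52, 51, 55]  (not all equal)
t=4: [92, 93, 91, 91, 92, 91, 92, 92, 92, 92, 91, 93]  (not all equal)
t=5: [49, 49, 49, 49, 49, 49, 49, 49, 49, 49, 49, 49]  (all equal)

Answer: 5
Key observation: Synchronization is absorbing here: once all sites are equal they stay equal, and step 5 is the first all-equal step.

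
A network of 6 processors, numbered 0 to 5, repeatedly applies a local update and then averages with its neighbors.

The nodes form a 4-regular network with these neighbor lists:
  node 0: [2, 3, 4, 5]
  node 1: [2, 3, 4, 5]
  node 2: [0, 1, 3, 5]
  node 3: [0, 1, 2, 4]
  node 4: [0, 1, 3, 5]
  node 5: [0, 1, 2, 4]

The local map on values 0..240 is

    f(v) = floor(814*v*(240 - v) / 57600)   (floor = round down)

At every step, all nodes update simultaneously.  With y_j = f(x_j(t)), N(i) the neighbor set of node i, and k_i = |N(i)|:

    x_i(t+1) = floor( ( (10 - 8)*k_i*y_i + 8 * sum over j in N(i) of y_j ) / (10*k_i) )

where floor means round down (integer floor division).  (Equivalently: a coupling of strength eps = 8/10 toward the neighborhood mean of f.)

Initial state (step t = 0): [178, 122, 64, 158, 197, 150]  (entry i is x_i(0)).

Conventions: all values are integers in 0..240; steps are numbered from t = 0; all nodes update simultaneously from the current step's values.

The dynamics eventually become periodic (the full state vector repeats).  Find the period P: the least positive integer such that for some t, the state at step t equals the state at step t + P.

Simulating step by step:
t=0: [178, 122, 64, 158, 197, 150]
t=1: [161, 170, 178, 163, 170, 165]
t=2: [170, 168, 170, 169, 173, 168]
t=3: [167, 168, 169, 167, 168, 167]
t=4: [171, 170, 171, 170, 171, 170]
t=5: [166, 167, 167, 166, 167, 166]
t=6: [172, 172, 172, 172, 172, 172]
t=7: [165, 165, 165, 165, 165, 165]
t=8: [174, 174, 174, 174, 174, 174]
t=9: [162, 162, 162, 162, 162, 162]
t=10: [178, 178, 178, 178, 178, 178]
t=11: [155, 155, 155, 155, 155, 155]
t=12: [186, 186, 186, 186, 186, 186]
t=13: [141, 141, 141, 141, 141, 141]
t=14: [197, 197, 197, 197, 197, 197]
t=15: [119, 119, 119, 119, 119, 119]
t=16: [203, 203, 203, 203, 203, 203]
t=17: [106, 106, 106, 106, 106, 106]
t=18: [200, 200, 200, 200, 200, 200]
t=19: [113, 113, 113, 113, 113, 113]
t=20: [202, 202, 202, 202, 202, 202]
t=21: [108, 108, 108, 108, 108, 108]
t=22: [201, 201, 201, 201, 201, 201]
t=23: [110, 110, 110, 110, 110, 110]
t=24: [202, 202, 202, 202, 202, 202]

Answer: 4
Key observation: The state at step 20, [202, 202, 202, 202, 202, 202], reappears at step 24 — and no state repeats earlier — so the cycle the system enters has period 4.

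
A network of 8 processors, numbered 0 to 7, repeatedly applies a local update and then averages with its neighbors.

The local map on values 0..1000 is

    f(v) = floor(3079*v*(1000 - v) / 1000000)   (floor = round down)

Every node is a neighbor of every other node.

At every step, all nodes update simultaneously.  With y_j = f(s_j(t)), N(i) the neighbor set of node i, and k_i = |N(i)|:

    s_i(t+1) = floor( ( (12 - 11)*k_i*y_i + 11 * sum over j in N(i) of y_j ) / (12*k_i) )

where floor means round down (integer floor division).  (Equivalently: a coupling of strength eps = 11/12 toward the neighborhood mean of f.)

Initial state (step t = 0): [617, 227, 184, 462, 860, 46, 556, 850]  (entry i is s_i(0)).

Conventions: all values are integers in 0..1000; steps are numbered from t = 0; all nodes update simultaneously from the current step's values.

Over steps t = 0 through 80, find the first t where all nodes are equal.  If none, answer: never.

Simulating step by step:
t=0: [617, 227, 184, 462, 860, 46, 556, 850]  (not all equal)
t=1: [508, 517, 521, 507, 525, 537, 507, 524]  (not all equal)
t=2: [767, 767, 767, 767, 767, 767, 767, 767]  (all equal)

Answer: 2
Key observation: Synchronization is absorbing here: once all nodes are equal they stay equal, and step 2 is the first all-equal step.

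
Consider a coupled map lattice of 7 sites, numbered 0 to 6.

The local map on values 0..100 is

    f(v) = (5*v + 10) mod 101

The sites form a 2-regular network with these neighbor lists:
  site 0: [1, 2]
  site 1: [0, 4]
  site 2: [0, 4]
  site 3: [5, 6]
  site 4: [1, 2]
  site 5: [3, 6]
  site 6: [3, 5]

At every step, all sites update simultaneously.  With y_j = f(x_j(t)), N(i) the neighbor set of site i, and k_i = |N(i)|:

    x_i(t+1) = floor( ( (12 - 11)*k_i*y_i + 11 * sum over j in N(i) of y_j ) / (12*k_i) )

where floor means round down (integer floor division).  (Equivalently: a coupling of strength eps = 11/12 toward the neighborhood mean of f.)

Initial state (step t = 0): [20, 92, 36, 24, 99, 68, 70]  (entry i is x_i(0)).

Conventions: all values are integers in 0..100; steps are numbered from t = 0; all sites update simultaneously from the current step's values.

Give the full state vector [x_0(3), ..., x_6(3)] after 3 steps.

Answer: [13, 7, 7, 75, 13, 88, 73]

Derivation:
t=0: [20, 92, 36, 24, 99, 68, 70]
t=1: [71, 9, 11, 50, 71, 43, 39]
t=2: [60, 61, 62, 16, 60, 29, 37]
t=3: [13, 7, 7, 75, 13, 88, 73]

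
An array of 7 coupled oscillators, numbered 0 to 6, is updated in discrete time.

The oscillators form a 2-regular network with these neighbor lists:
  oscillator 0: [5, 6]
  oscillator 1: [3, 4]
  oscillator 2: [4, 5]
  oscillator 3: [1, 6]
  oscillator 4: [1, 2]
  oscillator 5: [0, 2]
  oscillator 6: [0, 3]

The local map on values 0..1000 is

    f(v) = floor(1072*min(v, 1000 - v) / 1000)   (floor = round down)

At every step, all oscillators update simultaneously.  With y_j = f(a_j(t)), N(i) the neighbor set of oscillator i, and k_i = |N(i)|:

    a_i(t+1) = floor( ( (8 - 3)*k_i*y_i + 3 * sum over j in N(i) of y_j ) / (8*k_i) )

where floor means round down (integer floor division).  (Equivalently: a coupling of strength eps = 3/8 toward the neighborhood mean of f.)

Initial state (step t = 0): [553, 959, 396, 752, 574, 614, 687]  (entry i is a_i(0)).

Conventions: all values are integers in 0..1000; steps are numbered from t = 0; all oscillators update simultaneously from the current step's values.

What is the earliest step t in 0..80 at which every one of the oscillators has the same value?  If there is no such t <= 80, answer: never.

Simulating step by step:
t=0: [553, 959, 396, 752, 574, 614, 687]  (not all equal)
t=1: [439, 162, 427, 236, 372, 427, 348]  (not all equal)
t=2: [449, 230, 445, 259, 366, 459, 368]  (not all equal)
t=3: [466, 279, 463, 293, 380, 487, 388]  (not all equal)
t=4: [487, 322, 484, 330, 403, 512, 411]  (not all equal)
t=5: [506, 362, 502, 367, 431, 521, 439]  (not all equal)
t=6: [514, 402, 515, 406, 461, 519, 466]  (not all equal)
t=7: [515, 442, 513, 446, 486, 516, 490]  (not all equal)
t=8: [519, 482, 520, 485, 511, 518, 515]  (not all equal)
t=9: [515, 518, 516, 518, 520, 515, 518]  (not all equal)
t=10: [518, 515, 517, 516, 515, 518, 516]  (not all equal)
t=11: [516, 518, 517, 518, 518, 516, 517]  (not all equal)
t=12: [517, 516, 517, 516, 516, 517, 517]  (not all equal)
t=13: [517, 518, 517, 517, 517, 517, 517]  (not all equal)
t=14: [517, 516, 517, 516, 516, 517, 517]  (not all equal)

Answer: never
Key observation: The state at step 12 reappears at step 14 — the system is in a cycle of period 2 from step 12 on.  No step 0..14 is synchronized, and the cycle repeats forever, so no step up to 80 (or ever) has all oscillators equal.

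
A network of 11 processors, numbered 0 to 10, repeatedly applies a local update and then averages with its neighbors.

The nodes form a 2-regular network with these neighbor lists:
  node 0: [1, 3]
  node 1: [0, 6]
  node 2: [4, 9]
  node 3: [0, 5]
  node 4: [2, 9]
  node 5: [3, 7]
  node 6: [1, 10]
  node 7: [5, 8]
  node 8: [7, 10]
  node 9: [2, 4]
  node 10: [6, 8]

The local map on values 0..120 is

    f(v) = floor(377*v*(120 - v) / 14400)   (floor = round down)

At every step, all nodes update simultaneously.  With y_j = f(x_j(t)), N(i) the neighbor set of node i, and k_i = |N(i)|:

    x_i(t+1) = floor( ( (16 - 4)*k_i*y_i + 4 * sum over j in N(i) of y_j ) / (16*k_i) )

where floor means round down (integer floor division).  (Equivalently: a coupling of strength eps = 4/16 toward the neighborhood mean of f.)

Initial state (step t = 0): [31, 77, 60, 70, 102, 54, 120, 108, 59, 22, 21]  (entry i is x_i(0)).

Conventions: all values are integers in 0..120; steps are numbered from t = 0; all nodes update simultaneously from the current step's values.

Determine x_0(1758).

Simulating step by step:
t=0: [31, 77, 60, 70, 102, 54, 120, 108, 59, 22, 21]
t=1: [76, 73, 83, 88, 54, 85, 17, 48, 81, 59, 52]
t=2: [85, 83, 83, 75, 91, 78, 56, 87, 84, 92, 84]
t=3: [78, 81, 77, 86, 70, 84, 89, 76, 78, 68, 80]
t=4: [83, 81, 87, 77, 90, 79, 74, 85, 85, 91, 81]
t=5: [81, 82, 73, 85, 70, 83, 87, 77, 77, 69, 82]
t=6: [81, 80, 89, 78, 90, 80, 76, 85, 85, 91, 80]
t=7: [82, 83, 71, 84, 70, 82, 86, 77, 77, 69, 82]
t=8: [80, 79, 91, 79, 91, 81, 77, 85, 85, 91, 81]
t=9: [83, 84, 69, 83, 69, 81, 85, 77, 77, 69, 81]
t=10: [79, 78, 92, 80, 92, 82, 77, 85, 85, 92, 81]
t=11: [84, 85, 67, 82, 67, 80, 85, 77, 77, 67, 81]
t=12: [79, 77, 92, 81, 92, 83, 77, 85, 85, 92, 81]
t=13: [84, 85, 67, 82, 67, 79, 85, 77, 77, 67, 81]
t=14: [79, 77, 92, 81, 92, 83, 77, 85, 85, 92, 81]

Answer: x_0(1758) = 79
Key observation: The state at step 12, [79, 77, 92, 81, 92, 83, 77, 85, 85, 92, 81], reappears at step 14: the system is in a cycle of period 2 from step 12 on.  Therefore the state at step 1758 equals the state at step 12 + ((1758 - 12) mod 2) = 12, which is [79, 77, 92, 81, 92, 83, 77, 85, 85, 92, 81].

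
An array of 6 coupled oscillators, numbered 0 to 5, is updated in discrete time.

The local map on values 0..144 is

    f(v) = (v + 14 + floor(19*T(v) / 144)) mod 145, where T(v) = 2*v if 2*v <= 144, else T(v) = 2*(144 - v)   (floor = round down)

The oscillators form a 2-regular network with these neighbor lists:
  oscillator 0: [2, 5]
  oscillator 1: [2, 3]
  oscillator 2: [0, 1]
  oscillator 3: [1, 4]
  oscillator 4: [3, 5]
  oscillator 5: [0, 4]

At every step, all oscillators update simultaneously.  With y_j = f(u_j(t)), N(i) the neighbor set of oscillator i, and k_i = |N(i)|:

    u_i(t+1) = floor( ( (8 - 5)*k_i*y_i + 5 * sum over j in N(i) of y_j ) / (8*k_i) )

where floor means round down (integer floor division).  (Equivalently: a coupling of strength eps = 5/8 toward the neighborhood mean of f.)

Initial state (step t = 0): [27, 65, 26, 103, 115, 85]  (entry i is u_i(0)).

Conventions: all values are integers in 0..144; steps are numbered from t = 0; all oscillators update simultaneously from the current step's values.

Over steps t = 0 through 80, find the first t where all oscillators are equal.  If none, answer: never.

Answer: never
Key observation: The state at step 9 reappears at step 13 — the system is in a cycle of period 4 from step 9 on.  No step 0..13 is synchronized, and the cycle repeats forever, so no step up to 80 (or ever) has all oscillators equal.

Derivation:
t=0: [27, 65, 26, 103, 115, 85]  (not all equal)
t=1: [68, 90, 62, 120, 126, 100]  (not all equal)
t=2: [104, 116, 102, 134, 136, 122]  (not all equal)
t=3: [131, 92, 130, 46, 48, 95]  (not all equal)
t=4: [39, 67, 38, 87, 88, 69]  (not all equal)
t=5: [74, 92, 73, 110, 111, 93]  (not all equal)
t=6: [110, 118, 109, 128, 128, 119]  (not all equal)
t=7: [134, 93, 133, 43, 44, 93]  (not all equal)
t=8: [40, 67, 40, 84, 84, 68]  (not all equal)
t=9: [74, 92, 74, 108, 108, 92]  (not all equal)
t=10: [110, 118, 110, 127, 127, 118]  (not all equal)
t=11: [133, 93, 133, 43, 43, 93]  (not all equal)
t=12: [40, 67, 40, 84, 84, 67]  (not all equal)
t=13: [74, 92, 74, 108, 108, 92]  (not all equal)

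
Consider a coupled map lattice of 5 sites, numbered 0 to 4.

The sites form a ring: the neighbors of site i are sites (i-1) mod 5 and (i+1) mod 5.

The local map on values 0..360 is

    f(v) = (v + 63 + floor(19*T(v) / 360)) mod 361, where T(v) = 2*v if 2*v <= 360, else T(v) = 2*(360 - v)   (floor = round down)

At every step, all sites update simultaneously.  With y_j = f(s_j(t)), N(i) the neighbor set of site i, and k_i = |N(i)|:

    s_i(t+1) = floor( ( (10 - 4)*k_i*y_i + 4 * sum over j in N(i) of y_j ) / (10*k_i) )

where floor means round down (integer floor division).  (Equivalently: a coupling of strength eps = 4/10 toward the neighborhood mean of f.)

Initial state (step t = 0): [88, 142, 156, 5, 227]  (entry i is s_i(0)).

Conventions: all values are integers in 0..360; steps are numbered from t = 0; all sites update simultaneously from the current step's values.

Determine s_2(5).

Answer: s_2(5) = 112

Derivation:
t=0: [88, 142, 156, 5, 227]
t=1: [200, 210, 198, 148, 228]
t=2: [285, 284, 269, 252, 283]
t=3: [354, 352, 340, 334, 348]
t=4: [54, 52, 44, 41, 49]
t=5: [120, 118, 112, 110, 116]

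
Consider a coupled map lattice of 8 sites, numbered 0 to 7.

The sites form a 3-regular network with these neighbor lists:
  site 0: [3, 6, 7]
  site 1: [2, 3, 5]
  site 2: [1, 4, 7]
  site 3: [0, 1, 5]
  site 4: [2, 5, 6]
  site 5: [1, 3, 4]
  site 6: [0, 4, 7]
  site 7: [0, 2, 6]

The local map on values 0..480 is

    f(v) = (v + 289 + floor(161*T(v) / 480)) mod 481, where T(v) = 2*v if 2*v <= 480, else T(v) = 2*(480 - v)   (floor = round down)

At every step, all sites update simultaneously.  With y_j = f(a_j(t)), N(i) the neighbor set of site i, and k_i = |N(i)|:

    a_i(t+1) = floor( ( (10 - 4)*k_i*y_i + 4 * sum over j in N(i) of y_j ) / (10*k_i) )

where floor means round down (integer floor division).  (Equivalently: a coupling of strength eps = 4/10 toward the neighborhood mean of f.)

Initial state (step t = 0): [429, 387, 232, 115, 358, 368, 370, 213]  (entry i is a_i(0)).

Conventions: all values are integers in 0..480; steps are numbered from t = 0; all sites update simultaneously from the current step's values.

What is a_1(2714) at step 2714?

Simulating step by step:
t=0: [429, 387, 232, 115, 358, 368, 370, 213]
t=1: [217, 213, 205, 103, 241, 217, 241, 193]
t=2: [208, 201, 156, 343, 195, 213, 193, 148]
t=3: [149, 148, 84, 206, 127, 166, 123, 80]
t=4: [111, 121, 323, 117, 82, 81, 74, 319]
t=5: [371, 94, 231, 122, 398, 312, 398, 290]
t=6: [217, 325, 240, 130, 248, 234, 255, 229]
t=7: [159, 199, 210, 95, 209, 181, 203, 192]
t=8: [140, 179, 151, 311, 149, 165, 135, 127]
t=9: [62, 114, 60, 170, 57, 102, 35, 29]
t=10: [338, 412, 393, 232, 389, 402, 356, 352]
t=11: [236, 254, 257, 219, 257, 252, 247, 246]
t=12: [200, 207, 213, 187, 213, 207, 210, 209]
t=13: [143, 149, 160, 131, 161, 149, 156, 155]
t=14: [48, 54, 71, 36, 72, 54, 66, 64]
t=15: [373, 378, 401, 359, 403, 379, 395, 393]
t=16: [253, 254, 259, 250, 260, 254, 259, 258]
t=17: [213, 213, 214, 212, 214, 213, 214, 214]
t=18: [163, 163, 164, 162, 164, 163, 164, 164]
t=19: [80, 80, 81, 78, 81, 80, 81, 81]
t=20: [422, 421, 423, 420, 423, 421, 423, 423]
t=21: [268, 268, 268, 268, 268, 268, 268, 268]
t=22: [218, 218, 218, 218, 218, 218, 218, 218]
t=23: [172, 172, 172, 172, 172, 172, 172, 172]
t=24: [95, 95, 95, 95, 95, 95, 95, 95]
t=25: [447, 447, 447, 447, 447, 447, 447, 447]
t=26: [277, 277, 277, 277, 277, 277, 277, 277]
t=27: [221, 221, 221, 221, 221, 221, 221, 221]
t=28: [177, 177, 177, 177, 177, 177, 177, 177]
t=29: [103, 103, 103, 103, 103, 103, 103, 103]
t=30: [461, 461, 461, 461, 461, 461, 461, 461]
t=31: [281, 281, 281, 281, 281, 281, 281, 281]
t=32: [222, 222, 222, 222, 222, 222, 222, 222]
t=33: [178, 178, 178, 178, 178, 178, 178, 178]
t=34: [105, 105, 105, 105, 105, 105, 105, 105]
t=35: [464, 464, 464, 464, 464, 464, 464, 464]
t=36: [282, 282, 282, 282, 282, 282, 282, 282]
t=37: [222, 222, 222, 222, 222, 222, 222, 222]

Answer: a_1(2714) = 105
Key observation: The state at step 32, [222, 222, 222, 222, 222, 222, 222, 222], reappears at step 37: the system is in a cycle of period 5 from step 32 on.  Therefore the state at step 2714 equals the state at step 32 + ((2714 - 32) mod 5) = 34, which is [105, 105, 105, 105, 105, 105, 105, 105].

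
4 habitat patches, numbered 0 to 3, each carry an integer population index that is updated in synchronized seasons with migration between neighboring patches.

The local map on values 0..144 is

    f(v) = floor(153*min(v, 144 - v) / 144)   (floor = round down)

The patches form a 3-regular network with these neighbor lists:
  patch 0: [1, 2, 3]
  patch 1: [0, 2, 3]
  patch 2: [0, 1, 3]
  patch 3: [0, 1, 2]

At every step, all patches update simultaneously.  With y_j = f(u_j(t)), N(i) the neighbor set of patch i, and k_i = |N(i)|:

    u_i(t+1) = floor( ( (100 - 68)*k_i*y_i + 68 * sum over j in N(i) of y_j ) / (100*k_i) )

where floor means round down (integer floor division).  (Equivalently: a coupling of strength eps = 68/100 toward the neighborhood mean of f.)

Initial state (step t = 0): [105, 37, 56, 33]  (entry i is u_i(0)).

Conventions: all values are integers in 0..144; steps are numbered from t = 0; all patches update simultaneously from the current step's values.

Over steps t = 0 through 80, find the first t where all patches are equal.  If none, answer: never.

Simulating step by step:
t=0: [105, 37, 56, 33]  (not all equal)
t=1: [43, 43, 44, 42]  (not all equal)
t=2: [45, 45, 45, 44]  (not all equal)
t=3: [46, 46, 46, 46]  (all equal)

Answer: 3
Key observation: Synchronization is absorbing here: once all patches are equal they stay equal, and step 3 is the first all-equal step.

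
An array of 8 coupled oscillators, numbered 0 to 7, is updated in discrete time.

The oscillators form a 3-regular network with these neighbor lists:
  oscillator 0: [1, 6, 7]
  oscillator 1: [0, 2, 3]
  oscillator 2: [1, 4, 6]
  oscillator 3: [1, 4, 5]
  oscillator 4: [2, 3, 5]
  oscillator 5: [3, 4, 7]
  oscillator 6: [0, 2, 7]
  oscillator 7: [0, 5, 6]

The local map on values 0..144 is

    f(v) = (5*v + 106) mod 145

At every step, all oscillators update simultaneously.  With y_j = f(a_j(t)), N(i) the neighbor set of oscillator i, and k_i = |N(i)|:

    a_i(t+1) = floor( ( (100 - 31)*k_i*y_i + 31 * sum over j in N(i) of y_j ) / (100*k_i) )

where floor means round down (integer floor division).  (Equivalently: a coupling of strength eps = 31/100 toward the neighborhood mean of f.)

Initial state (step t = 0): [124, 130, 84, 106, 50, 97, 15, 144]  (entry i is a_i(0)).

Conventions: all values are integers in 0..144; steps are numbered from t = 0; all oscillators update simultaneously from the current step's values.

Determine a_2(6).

Answer: a_2(6) = 76

Derivation:
t=0: [124, 130, 84, 106, 50, 97, 15, 144]
t=1: [18, 36, 76, 49, 61, 30, 44, 74]
t=2: [57, 114, 65, 80, 106, 99, 39, 48]
t=3: [86, 98, 114, 66, 62, 33, 38, 52]
t=4: [79, 31, 81, 28, 109, 107, 32, 76]
t=5: [75, 105, 84, 95, 73, 65, 103, 60]
t=6: [53, 49, 76, 24, 48, 113, 54, 103]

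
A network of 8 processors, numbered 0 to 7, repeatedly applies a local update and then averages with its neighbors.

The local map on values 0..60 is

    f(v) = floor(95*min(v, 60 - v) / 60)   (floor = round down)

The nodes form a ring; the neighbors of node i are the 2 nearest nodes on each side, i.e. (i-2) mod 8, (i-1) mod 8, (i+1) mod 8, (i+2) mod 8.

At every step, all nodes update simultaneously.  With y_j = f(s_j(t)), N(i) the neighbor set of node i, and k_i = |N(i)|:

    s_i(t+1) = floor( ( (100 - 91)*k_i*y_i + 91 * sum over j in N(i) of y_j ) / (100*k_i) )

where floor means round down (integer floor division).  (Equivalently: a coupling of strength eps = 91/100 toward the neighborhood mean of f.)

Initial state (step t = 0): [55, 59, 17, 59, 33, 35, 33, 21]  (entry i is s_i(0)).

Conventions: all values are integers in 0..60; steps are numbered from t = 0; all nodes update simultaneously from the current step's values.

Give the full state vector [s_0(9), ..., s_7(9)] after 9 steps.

Simulating step by step:
t=0: [55, 59, 17, 59, 33, 35, 33, 21]
t=1: [23, 15, 13, 24, 28, 30, 31, 23]
t=2: [31, 31, 33, 33, 38, 41, 41, 37]
t=3: [38, 41, 41, 38, 35, 35, 35, 37]
t=4: [33, 33, 33, 34, 35, 37, 37, 35]
t=5: [39, 41, 41, 39, 38, 38, 38, 39]
t=6: [31, 32, 32, 32, 32, 33, 33, 32]
t=7: [43, 44, 44, 43, 43, 43, 43, 43]
t=8: [25, 25, 25, 25, 25, 26, 26, 25]
t=9: [39, 39, 39, 39, 39, 39, 39, 39]

Answer: [39, 39, 39, 39, 39, 39, 39, 39]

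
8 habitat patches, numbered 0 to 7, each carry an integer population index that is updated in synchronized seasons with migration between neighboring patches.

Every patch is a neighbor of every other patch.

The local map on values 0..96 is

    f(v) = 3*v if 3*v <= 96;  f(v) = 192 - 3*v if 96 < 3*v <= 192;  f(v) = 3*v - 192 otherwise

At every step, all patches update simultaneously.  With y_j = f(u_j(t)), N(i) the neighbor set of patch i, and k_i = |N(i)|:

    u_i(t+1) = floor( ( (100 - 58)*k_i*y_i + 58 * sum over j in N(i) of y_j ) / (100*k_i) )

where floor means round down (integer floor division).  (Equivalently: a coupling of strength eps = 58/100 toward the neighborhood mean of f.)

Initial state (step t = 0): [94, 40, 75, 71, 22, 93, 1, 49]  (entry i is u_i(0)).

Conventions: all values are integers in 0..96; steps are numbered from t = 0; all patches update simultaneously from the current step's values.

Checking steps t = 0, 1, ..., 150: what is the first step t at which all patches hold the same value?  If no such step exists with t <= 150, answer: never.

Answer: never
Key observation: The state at step 9 reappears at step 11 — the system is in a cycle of period 2 from step 9 on.  No step 0..11 is synchronized, and the cycle repeats forever, so no step up to 150 (or ever) has all patches equal.

Derivation:
t=0: [94, 40, 75, 71, 22, 93, 1, 49]  (not all equal)
t=1: [64, 58, 45, 41, 56, 63, 35, 49]  (not all equal)
t=2: [25, 31, 44, 48, 33, 26, 54, 40]  (not all equal)
t=3: [70, 76, 65, 61, 76, 71, 55, 69]  (not all equal)
t=4: [19, 25, 14, 16, 25, 20, 22, 18]  (not all equal)
t=5: [58, 64, 53, 55, 64, 59, 61, 57]  (not all equal)
t=6: [16, 10, 21, 19, 10, 15, 13, 17]  (not all equal)
t=7: [46, 40, 51, 49, 40, 45, 43, 47]  (not all equal)
t=8: [55, 61, 50, 52, 61, 56, 58, 54]  (not all equal)
t=9: [25, 19, 30, 28, 19, 24, 22, 26]  (not all equal)
t=10: [73, 67, 78, 76, 67, 72, 70, 74]  (not all equal)
t=11: [25, 19, 30, 28, 19, 24, 22, 26]  (not all equal)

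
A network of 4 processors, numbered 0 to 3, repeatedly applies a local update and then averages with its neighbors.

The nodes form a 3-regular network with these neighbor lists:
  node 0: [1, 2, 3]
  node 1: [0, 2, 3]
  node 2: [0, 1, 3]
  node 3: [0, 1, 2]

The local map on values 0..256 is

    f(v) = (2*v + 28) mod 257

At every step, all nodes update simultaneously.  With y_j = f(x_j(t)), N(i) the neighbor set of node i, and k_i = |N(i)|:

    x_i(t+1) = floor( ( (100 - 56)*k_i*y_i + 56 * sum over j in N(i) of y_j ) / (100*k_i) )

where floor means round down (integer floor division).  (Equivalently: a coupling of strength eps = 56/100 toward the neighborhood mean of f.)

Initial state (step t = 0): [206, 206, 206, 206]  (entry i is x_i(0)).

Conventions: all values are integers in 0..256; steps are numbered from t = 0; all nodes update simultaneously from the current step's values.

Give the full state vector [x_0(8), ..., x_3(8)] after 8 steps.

Answer: [252, 252, 252, 252]

Derivation:
t=0: [206, 206, 206, 206]
t=1: [183, 183, 183, 183]
t=2: [137, 137, 137, 137]
t=3: [45, 45, 45, 45]
t=4: [118, 118, 118, 118]
t=5: [7, 7, 7, 7]
t=6: [42, 42, 42, 42]
t=7: [112, 112, 112, 112]
t=8: [252, 252, 252, 252]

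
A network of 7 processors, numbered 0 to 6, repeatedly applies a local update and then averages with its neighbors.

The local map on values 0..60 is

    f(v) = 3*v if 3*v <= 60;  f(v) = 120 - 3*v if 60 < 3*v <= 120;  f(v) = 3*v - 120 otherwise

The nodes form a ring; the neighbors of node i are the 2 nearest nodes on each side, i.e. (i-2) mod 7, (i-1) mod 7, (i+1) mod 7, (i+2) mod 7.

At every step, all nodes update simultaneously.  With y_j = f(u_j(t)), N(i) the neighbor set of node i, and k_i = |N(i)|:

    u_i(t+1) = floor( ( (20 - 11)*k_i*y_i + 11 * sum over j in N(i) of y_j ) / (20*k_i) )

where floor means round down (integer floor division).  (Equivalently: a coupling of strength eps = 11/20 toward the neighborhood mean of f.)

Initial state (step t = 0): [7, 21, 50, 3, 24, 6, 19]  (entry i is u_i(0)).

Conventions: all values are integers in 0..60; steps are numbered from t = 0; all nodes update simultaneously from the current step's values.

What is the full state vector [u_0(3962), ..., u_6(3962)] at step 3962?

Simulating step by step:
t=0: [7, 21, 50, 3, 24, 6, 19]
t=1: [31, 41, 32, 25, 37, 26, 45]
t=2: [23, 16, 22, 30, 21, 32, 17]
t=3: [47, 47, 49, 38, 47, 36, 47]
t=4: [20, 19, 21, 13, 18, 14, 19]
t=5: [56, 54, 54, 46, 51, 47, 54]
t=6: [41, 39, 38, 27, 31, 28, 38]
t=7: [8, 8, 12, 27, 24, 26, 12]
t=8: [29, 29, 34, 38, 42, 39, 35]
t=9: [24, 24, 18, 10, 8, 9, 17]
t=10: [46, 46, 44, 34, 33, 33, 43]
t=11: [16, 15, 15, 18, 17, 18, 14]
t=12: [47, 46, 47, 51, 49, 51, 46]
t=13: [21, 20, 23, 28, 26, 28, 21]
t=14: [53, 54, 49, 42, 43, 42, 52]
t=15: [32, 33, 25, 14, 14, 15, 29]
t=16: [30, 29, 37, 39, 41, 39, 33]
t=17: [22, 23, 13, 7, 6, 9, 18]
t=18: [47, 46, 37, 28, 27, 32, 44]
t=19: [18, 18, 19, 28, 28, 25, 19]
t=20: [53, 52, 50, 42, 43, 45, 51]
t=21: [33, 31, 25, 15, 15, 18, 28]
t=22: [31, 32, 39, 43, 45, 44, 36]
t=23: [19, 17, 11, 11, 11, 14, 16]
t=24: [49, 46, 38, 36, 36, 42, 46]
t=25: [18, 16, 12, 11, 11, 12, 16]
t=26: [47, 45, 39, 35, 35, 39, 45]
t=27: [14, 14, 10, 11, 11, 10, 14]
t=28: [38, 39, 34, 33, 33, 34, 39]
t=29: [8, 7, 15, 17, 17, 15, 7]
t=30: [28, 28, 40, 45, 45, 40, 28]
t=31: [26, 28, 14, 13, 13, 14, 28]
t=32: [40, 38, 40, 39, 39, 40, 38]
t=33: [1, 3, 1, 2, 2, 1, 3]
t=34: [4, 6, 4, 5, 5, 4, 6]
t=35: [13, 15, 13, 14, 14, 13, 15]
t=36: [40, 42, 40, 41, 41, 40, 42]
t=37: [1, 3, 1, 2, 2, 1, 3]

Answer: [4, 6, 4, 5, 5, 4, 6]
Key observation: The state at step 33, [1, 3, 1, 2, 2, 1, 3], reappears at step 37: the system is in a cycle of period 4 from step 33 on.  Therefore the state at step 3962 equals the state at step 33 + ((3962 - 33) mod 4) = 34, which is [4, 6, 4, 5, 5, 4, 6].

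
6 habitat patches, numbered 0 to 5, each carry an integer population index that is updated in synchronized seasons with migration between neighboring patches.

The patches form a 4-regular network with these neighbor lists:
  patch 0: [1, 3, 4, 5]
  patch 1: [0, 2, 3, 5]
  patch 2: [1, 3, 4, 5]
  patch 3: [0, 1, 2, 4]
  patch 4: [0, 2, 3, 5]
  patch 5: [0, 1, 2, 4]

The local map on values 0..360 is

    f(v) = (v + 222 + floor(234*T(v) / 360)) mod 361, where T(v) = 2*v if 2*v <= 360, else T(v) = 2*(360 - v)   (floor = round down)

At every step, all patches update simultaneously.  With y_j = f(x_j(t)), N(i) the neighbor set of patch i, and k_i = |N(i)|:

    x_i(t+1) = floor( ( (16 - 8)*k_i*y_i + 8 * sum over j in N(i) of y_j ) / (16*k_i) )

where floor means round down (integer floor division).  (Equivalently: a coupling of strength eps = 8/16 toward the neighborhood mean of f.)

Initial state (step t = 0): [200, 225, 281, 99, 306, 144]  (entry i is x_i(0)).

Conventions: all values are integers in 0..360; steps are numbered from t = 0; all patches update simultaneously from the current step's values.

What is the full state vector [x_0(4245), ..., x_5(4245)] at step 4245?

Simulating step by step:
t=0: [200, 225, 281, 99, 306, 144]
t=1: [231, 229, 219, 170, 217, 222]
t=2: [259, 259, 261, 256, 261, 261]
t=3: [250, 250, 250, 251, 250, 250]
t=4: [253, 253, 253, 253, 253, 254]
t=5: [252, 252, 252, 253, 252, 252]
t=6: [253, 253, 253, 253, 253, 253]
t=7: [253, 253, 253, 253, 253, 253]

Answer: [253, 253, 253, 253, 253, 253]
Key observation: The state at step 6, [253, 253, 253, 253, 253, 253], reappears at step 7: the system is in a cycle of period 1 from step 6 on.  Therefore the state at step 4245 equals the state at step 6 + ((4245 - 6) mod 1) = 6, which is [253, 253, 253, 253, 253, 253].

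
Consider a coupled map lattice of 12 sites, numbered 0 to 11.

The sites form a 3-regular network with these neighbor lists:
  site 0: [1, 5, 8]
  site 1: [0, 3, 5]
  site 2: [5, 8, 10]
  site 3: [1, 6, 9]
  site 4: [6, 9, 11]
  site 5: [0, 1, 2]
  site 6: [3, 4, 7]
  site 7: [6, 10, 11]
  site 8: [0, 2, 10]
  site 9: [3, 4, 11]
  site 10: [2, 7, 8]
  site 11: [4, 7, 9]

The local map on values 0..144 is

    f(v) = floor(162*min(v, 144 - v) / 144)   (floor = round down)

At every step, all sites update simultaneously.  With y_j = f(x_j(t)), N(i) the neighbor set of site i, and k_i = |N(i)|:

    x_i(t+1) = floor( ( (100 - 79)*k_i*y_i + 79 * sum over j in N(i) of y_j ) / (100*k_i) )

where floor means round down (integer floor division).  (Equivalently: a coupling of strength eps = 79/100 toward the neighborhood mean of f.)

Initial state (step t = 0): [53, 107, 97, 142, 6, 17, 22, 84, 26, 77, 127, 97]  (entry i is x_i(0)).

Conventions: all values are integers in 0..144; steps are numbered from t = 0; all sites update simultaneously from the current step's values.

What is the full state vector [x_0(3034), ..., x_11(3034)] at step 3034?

Answer: [75, 75, 75, 75, 75, 75, 75, 75, 75, 75, 75, 75]
Key observation: The state at step 8, [75, 75, 75, 75, 75, 75, 75, 75, 75, 75, 75, 75], reappears at step 10: the system is in a cycle of period 2 from step 8 on.  Therefore the state at step 3034 equals the state at step 8 + ((3034 - 8) mod 2) = 8, which is [75, 75, 75, 75, 75, 75, 75, 75, 75, 75, 75, 75].

Derivation:
t=0: [53, 107, 97, 142, 6, 17, 22, 84, 26, 77, 127, 97]
t=1: [35, 29, 28, 37, 41, 44, 24, 39, 40, 31, 42, 49]
t=2: [41, 40, 43, 33, 40, 37, 39, 43, 40, 44, 41, 43]
t=3: [44, 42, 44, 43, 46, 45, 43, 46, 46, 44, 46, 47]
t=4: [49, 48, 50, 48, 49, 48, 49, 50, 49, 50, 50, 50]
t=5: [54, 54, 55, 54, 55, 54, 55, 55, 55, 55, 55, 55]
t=6: [60, 60, 60, 60, 61, 60, 60, 61, 60, 60, 61, 61]
t=7: [67, 67, 67, 67, 67, 67, 67, 67, 67, 67, 67, 67]
t=8: [75, 75, 75, 75, 75, 75, 75, 75, 75, 75, 75, 75]
t=9: [77, 77, 77, 77, 77, 77, 77, 77, 77, 77, 77, 77]
t=10: [75, 75, 75, 75, 75, 75, 75, 75, 75, 75, 75, 75]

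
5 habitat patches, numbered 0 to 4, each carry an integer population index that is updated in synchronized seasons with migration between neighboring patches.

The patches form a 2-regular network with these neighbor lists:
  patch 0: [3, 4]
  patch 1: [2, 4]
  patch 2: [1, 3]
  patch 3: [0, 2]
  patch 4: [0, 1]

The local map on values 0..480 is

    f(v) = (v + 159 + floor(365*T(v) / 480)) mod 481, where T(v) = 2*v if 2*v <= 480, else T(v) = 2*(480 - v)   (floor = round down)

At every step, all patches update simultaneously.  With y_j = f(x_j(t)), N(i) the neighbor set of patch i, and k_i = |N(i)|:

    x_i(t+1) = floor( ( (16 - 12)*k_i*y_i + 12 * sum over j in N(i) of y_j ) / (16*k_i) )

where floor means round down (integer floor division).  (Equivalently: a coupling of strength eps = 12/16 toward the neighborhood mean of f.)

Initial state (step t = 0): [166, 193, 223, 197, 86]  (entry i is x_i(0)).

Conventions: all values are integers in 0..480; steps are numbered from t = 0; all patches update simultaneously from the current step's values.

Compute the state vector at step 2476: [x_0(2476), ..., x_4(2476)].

Answer: [268, 268, 268, 268, 268]
Key observation: The state at step 11, [268, 268, 268, 268, 268], reappears at step 12: the system is in a cycle of period 1 from step 11 on.  Therefore the state at step 2476 equals the state at step 11 + ((2476 - 11) mod 1) = 11, which is [268, 268, 268, 268, 268].

Derivation:
t=0: [166, 193, 223, 197, 86]
t=1: [229, 271, 186, 169, 191]
t=2: [162, 180, 175, 176, 235]
t=3: [168, 178, 124, 107, 148]
t=4: [204, 227, 325, 321, 97]
t=5: [289, 302, 243, 221, 266]
t=6: [253, 268, 252, 260, 257]
t=7: [273, 273, 271, 275, 272]
t=8: [265, 265, 264, 265, 265]
t=9: [269, 269, 269, 269, 269]
t=10: [267, 267, 267, 267, 267]
t=11: [268, 268, 268, 268, 268]
t=12: [268, 268, 268, 268, 268]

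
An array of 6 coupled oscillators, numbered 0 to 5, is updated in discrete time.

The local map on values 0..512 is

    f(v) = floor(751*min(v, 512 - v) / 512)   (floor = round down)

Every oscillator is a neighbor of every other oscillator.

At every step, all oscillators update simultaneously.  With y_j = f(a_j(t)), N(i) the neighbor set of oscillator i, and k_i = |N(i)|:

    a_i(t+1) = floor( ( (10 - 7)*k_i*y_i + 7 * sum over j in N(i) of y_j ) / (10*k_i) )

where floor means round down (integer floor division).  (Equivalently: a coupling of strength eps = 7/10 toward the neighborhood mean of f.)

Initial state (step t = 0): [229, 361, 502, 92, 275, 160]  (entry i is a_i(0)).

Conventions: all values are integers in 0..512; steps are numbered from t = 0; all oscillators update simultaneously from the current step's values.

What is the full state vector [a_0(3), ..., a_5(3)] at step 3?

Answer: [291, 292, 294, 293, 291, 292]

Derivation:
t=0: [229, 361, 502, 92, 275, 160]
t=1: [233, 215, 182, 201, 235, 217]
t=2: [317, 313, 305, 309, 317, 313]
t=3: [291, 292, 294, 293, 291, 292]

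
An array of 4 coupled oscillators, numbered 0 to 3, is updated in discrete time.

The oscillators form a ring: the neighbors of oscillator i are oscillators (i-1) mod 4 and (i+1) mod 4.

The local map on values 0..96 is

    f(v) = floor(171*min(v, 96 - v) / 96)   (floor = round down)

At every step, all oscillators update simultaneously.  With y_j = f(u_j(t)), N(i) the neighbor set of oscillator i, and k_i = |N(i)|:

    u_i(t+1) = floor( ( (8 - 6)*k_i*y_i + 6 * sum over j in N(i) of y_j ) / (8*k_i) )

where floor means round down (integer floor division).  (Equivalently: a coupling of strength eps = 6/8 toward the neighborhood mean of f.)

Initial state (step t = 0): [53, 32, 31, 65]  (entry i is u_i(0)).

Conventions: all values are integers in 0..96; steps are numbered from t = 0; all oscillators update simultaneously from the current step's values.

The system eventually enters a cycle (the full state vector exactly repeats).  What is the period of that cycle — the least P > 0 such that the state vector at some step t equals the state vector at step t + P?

Answer: 11
Key observation: The state at step 13, [68, 66, 68, 66], reappears at step 24 — and no state repeats earlier — so the cycle the system enters has period 11.

Derivation:
t=0: [53, 32, 31, 65]
t=1: [61, 63, 55, 62]
t=2: [59, 65, 62, 65]
t=3: [57, 60, 56, 60]
t=4: [65, 68, 65, 68]
t=5: [50, 53, 50, 53]
t=6: [77, 79, 77, 79]
t=7: [30, 32, 30, 32]
t=8: [56, 54, 56, 54]
t=9: [73, 71, 73, 71]
t=10: [43, 41, 43, 41]
t=11: [73, 75, 73, 75]
t=12: [37, 39, 37, 39]
t=13: [68, 66, 68, 66]
t=14: [52, 50, 52, 50]
t=15: [80, 78, 80, 78]
t=16: [31, 29, 31, 29]
t=17: [52, 54, 52, 54]
t=18: [75, 77, 75, 77]
t=19: [34, 36, 34, 36]
t=20: [63, 61, 63, 61]
t=21: [61, 59, 61, 59]
t=22: [64, 62, 64, 62]
t=23: [59, 57, 59, 57]
t=24: [68, 66, 68, 66]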